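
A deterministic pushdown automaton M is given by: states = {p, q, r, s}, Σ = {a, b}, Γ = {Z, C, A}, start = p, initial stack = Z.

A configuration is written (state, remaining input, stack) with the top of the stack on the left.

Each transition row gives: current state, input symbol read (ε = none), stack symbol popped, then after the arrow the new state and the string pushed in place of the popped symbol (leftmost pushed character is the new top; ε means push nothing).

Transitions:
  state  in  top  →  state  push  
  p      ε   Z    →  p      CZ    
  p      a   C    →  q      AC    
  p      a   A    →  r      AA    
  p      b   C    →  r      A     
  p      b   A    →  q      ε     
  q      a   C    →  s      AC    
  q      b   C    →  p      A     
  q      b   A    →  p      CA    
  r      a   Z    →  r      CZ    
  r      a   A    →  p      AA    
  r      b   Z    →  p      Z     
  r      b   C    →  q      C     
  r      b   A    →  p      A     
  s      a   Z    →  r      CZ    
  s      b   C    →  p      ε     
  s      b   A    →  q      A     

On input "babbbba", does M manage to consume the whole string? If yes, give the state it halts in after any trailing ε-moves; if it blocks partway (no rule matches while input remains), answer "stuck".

r

(p, babbbba, Z) ⊢ (p, babbbba, CZ) ⊢ (r, abbbba, AZ) ⊢ (p, bbbba, AAZ) ⊢ (q, bbba, AZ) ⊢ (p, bba, CAZ) ⊢ (r, ba, AAZ) ⊢ (p, a, AAZ) ⊢ (r, ε, AAAZ)
All input consumed; M is in state r.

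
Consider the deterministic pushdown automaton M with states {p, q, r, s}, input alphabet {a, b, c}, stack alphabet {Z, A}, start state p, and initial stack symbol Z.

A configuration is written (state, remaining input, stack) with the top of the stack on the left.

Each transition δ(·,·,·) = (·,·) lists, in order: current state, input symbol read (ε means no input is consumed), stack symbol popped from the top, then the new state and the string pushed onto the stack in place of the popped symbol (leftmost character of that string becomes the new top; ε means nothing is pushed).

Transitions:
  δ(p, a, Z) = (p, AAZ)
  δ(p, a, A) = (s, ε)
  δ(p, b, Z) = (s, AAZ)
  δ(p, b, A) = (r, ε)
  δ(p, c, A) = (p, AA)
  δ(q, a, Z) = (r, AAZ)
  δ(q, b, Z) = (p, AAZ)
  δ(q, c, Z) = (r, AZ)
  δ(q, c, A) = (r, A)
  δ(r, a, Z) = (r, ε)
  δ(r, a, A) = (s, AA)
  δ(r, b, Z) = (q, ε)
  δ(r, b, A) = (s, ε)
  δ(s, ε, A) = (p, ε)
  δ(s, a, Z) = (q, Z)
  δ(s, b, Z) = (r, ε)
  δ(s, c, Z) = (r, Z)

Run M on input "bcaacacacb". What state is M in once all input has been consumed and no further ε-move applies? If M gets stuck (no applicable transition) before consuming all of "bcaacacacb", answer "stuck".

(p, bcaacacacb, Z)
  read b, top Z: go to s, push AAZ → (s, caacacacb, AAZ)
  ε-move, top A: go to p, push ε → (p, caacacacb, AZ)
  read c, top A: go to p, push AA → (p, aacacacb, AAZ)
  read a, top A: go to s, push ε → (s, acacacb, AZ)
  ε-move, top A: go to p, push ε → (p, acacacb, Z)
  read a, top Z: go to p, push AAZ → (p, cacacb, AAZ)
  read c, top A: go to p, push AA → (p, acacb, AAAZ)
  read a, top A: go to s, push ε → (s, cacb, AAZ)
  ε-move, top A: go to p, push ε → (p, cacb, AZ)
  read c, top A: go to p, push AA → (p, acb, AAZ)
  read a, top A: go to s, push ε → (s, cb, AZ)
  ε-move, top A: go to p, push ε → (p, cb, Z)
No transition for (p, c, top Z); M blocks with input cb remaining.

stuck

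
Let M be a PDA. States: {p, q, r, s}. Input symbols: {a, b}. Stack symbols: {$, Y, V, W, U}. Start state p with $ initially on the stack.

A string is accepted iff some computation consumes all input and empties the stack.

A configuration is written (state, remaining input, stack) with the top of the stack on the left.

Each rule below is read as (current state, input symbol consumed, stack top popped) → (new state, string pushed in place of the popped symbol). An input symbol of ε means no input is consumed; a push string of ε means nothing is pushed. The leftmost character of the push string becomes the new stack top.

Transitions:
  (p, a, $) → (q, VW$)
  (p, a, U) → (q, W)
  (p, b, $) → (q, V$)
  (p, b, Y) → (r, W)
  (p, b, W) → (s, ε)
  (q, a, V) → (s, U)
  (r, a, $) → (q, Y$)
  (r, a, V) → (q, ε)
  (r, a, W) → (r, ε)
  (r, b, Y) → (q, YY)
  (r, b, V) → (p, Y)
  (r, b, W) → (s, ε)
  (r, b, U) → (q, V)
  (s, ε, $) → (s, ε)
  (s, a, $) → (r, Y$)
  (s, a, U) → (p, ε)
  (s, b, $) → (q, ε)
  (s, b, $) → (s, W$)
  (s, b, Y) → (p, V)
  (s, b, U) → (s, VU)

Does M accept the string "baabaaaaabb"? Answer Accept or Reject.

Accept

One accepting computation: (p, baabaaaaabb, $) ⊢ (q, aabaaaaabb, V$) ⊢ (s, abaaaaabb, U$) ⊢ (p, baaaaabb, $) ⊢ (q, aaaaabb, V$) ⊢ (s, aaaabb, U$) ⊢ (p, aaabb, $) ⊢ (q, aabb, VW$) ⊢ (s, abb, UW$) ⊢ (p, bb, W$) ⊢ (s, b, $) ⊢ (q, ε, ε)
All input consumed and the stack is empty.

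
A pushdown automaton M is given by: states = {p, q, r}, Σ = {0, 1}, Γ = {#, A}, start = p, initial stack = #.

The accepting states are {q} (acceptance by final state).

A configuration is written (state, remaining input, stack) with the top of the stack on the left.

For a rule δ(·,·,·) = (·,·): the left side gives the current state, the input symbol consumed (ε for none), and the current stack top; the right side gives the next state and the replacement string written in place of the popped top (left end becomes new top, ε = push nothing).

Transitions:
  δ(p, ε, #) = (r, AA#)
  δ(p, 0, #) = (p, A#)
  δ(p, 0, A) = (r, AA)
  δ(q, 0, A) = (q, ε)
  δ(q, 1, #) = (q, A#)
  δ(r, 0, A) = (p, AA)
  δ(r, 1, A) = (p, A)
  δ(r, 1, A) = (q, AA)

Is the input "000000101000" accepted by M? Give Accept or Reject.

One accepting computation: (p, 000000101000, #) ⊢ (p, 00000101000, A#) ⊢ (r, 0000101000, AA#) ⊢ (p, 000101000, AAA#) ⊢ (r, 00101000, AAAA#) ⊢ (p, 0101000, AAAAA#) ⊢ (r, 101000, AAAAAA#) ⊢ (p, 01000, AAAAAA#) ⊢ (r, 1000, AAAAAAA#) ⊢ (q, 000, AAAAAAAA#) ⊢ (q, 00, AAAAAAA#) ⊢ (q, 0, AAAAAA#) ⊢ (q, ε, AAAAA#)
All input consumed and state q ∈ F.

Accept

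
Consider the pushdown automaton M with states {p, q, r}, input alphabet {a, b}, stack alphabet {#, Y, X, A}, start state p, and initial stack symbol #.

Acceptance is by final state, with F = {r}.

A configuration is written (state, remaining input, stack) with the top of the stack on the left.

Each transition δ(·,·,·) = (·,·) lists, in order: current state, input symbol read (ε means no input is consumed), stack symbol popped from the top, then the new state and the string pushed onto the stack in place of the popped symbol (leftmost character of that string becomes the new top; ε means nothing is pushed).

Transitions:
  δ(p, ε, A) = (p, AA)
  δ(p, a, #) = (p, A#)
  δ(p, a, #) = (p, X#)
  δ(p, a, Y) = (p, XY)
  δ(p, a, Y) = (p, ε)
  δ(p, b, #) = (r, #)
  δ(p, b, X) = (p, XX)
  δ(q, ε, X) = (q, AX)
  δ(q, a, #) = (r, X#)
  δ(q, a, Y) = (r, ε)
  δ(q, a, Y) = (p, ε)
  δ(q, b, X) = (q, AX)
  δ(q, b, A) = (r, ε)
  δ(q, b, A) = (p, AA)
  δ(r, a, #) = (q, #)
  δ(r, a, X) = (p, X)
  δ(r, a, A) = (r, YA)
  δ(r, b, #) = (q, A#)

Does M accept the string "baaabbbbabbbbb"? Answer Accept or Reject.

No computation consumes all input and reaches a final state.

Reject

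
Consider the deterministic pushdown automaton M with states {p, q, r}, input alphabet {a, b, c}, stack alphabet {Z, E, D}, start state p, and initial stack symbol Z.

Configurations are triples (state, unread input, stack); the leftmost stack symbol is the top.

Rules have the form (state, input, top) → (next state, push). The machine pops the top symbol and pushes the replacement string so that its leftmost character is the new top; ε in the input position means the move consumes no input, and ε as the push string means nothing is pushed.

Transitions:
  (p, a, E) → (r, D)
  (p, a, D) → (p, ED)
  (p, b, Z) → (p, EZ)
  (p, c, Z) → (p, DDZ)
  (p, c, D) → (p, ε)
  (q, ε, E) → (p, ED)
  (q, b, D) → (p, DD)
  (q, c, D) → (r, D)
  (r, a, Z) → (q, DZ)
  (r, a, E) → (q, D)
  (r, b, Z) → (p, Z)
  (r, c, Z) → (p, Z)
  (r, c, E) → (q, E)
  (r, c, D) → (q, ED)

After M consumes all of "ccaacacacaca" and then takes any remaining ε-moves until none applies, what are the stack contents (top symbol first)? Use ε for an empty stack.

(p, ccaacacacaca, Z)
  read c, top Z: go to p, push DDZ → (p, caacacacaca, DDZ)
  read c, top D: go to p, push ε → (p, aacacacaca, DZ)
  read a, top D: go to p, push ED → (p, acacacaca, EDZ)
  read a, top E: go to r, push D → (r, cacacaca, DDZ)
  read c, top D: go to q, push ED → (q, acacaca, EDDZ)
  ε-move, top E: go to p, push ED → (p, acacaca, EDDDZ)
  read a, top E: go to r, push D → (r, cacaca, DDDDZ)
  read c, top D: go to q, push ED → (q, acaca, EDDDDZ)
  ε-move, top E: go to p, push ED → (p, acaca, EDDDDDZ)
  read a, top E: go to r, push D → (r, caca, DDDDDDZ)
  read c, top D: go to q, push ED → (q, aca, EDDDDDDZ)
  ε-move, top E: go to p, push ED → (p, aca, EDDDDDDDZ)
  read a, top E: go to r, push D → (r, ca, DDDDDDDDZ)
  read c, top D: go to q, push ED → (q, a, EDDDDDDDDZ)
  ε-move, top E: go to p, push ED → (p, a, EDDDDDDDDDZ)
  read a, top E: go to r, push D → (r, ε, DDDDDDDDDDZ)
All input consumed in state r with stack DDDDDDDDDDZ.

DDDDDDDDDDZ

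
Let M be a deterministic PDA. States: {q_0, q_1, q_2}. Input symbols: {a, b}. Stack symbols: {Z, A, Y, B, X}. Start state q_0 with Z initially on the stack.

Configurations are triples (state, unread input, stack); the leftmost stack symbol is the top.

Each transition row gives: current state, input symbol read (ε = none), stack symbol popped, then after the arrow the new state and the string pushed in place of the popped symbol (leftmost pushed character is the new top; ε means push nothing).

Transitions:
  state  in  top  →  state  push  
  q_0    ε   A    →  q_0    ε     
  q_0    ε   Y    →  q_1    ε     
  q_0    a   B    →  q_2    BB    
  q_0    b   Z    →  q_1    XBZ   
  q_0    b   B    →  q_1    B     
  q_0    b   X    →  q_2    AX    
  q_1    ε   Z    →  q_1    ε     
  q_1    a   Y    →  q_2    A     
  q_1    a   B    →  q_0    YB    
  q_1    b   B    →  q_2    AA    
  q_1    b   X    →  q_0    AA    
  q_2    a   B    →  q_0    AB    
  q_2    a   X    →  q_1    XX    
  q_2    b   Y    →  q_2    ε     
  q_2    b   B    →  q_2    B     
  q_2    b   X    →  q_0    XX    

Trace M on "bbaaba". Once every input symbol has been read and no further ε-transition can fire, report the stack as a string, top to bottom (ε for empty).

(q_0, bbaaba, Z)
  read b, top Z: go to q_1, push XBZ → (q_1, baaba, XBZ)
  read b, top X: go to q_0, push AA → (q_0, aaba, AABZ)
  ε-move, top A: go to q_0, push ε → (q_0, aaba, ABZ)
  ε-move, top A: go to q_0, push ε → (q_0, aaba, BZ)
  read a, top B: go to q_2, push BB → (q_2, aba, BBZ)
  read a, top B: go to q_0, push AB → (q_0, ba, ABBZ)
  ε-move, top A: go to q_0, push ε → (q_0, ba, BBZ)
  read b, top B: go to q_1, push B → (q_1, a, BBZ)
  read a, top B: go to q_0, push YB → (q_0, ε, YBBZ)
  ε-move, top Y: go to q_1, push ε → (q_1, ε, BBZ)
All input consumed in state q_1 with stack BBZ.

BBZ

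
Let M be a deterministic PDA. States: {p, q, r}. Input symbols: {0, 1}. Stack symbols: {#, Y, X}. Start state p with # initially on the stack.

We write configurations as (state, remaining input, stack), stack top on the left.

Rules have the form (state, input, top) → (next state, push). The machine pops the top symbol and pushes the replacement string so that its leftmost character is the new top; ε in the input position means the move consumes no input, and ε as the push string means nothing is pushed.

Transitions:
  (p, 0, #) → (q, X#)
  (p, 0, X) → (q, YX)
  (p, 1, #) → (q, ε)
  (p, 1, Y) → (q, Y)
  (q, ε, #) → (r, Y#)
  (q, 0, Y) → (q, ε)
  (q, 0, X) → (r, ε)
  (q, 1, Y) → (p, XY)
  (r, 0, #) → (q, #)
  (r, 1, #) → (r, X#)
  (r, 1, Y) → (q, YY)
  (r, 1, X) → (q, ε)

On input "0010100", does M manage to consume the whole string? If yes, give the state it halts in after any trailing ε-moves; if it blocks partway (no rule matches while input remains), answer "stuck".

(p, 0010100, #) ⊢ (q, 010100, X#) ⊢ (r, 10100, #) ⊢ (r, 0100, X#)
No transition for (r, 0, top X); M blocks with input 0100 remaining.

stuck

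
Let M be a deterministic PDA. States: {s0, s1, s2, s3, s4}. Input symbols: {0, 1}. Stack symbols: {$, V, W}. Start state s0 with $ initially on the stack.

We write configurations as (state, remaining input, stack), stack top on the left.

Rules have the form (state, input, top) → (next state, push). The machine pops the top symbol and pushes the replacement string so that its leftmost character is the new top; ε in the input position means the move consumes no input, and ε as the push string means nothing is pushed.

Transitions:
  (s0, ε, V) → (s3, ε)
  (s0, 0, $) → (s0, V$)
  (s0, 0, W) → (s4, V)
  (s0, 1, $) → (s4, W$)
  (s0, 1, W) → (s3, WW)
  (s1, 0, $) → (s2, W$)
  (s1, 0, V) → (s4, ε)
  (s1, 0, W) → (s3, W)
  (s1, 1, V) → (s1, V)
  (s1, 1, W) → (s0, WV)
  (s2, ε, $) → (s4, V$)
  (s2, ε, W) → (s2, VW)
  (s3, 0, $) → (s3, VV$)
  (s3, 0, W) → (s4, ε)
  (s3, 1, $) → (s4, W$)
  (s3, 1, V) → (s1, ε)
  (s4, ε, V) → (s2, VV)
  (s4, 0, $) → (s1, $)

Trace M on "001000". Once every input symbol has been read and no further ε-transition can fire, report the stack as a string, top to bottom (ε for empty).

(s0, 001000, $) ⊢ (s0, 01000, V$) ⊢ (s3, 01000, $) ⊢ (s3, 1000, VV$) ⊢ (s1, 000, V$) ⊢ (s4, 00, $) ⊢ (s1, 0, $) ⊢ (s2, ε, W$) ⊢ (s2, ε, VW$)
All input consumed in state s2 with stack VW$.

VW$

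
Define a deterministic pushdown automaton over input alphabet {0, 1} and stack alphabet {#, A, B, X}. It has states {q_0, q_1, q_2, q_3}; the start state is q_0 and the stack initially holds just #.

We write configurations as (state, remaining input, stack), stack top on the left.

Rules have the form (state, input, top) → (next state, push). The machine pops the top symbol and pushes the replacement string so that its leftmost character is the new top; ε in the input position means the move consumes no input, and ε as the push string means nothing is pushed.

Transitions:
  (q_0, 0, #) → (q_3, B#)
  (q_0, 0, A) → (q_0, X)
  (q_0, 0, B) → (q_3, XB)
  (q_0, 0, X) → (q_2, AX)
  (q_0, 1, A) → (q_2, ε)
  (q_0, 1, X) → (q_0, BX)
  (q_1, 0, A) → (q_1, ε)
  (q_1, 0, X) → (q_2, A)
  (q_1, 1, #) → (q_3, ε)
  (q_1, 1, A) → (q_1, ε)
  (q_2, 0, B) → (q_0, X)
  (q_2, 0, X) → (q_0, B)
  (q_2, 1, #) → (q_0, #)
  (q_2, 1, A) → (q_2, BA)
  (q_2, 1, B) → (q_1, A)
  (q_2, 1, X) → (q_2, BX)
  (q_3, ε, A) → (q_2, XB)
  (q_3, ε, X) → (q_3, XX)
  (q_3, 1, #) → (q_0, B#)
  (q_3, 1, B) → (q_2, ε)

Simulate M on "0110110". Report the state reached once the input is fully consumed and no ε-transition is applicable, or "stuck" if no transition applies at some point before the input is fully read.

(q_0, 0110110, #) ⊢ (q_3, 110110, B#) ⊢ (q_2, 10110, #) ⊢ (q_0, 0110, #) ⊢ (q_3, 110, B#) ⊢ (q_2, 10, #) ⊢ (q_0, 0, #) ⊢ (q_3, ε, B#)
All input consumed; M is in state q_3.

q_3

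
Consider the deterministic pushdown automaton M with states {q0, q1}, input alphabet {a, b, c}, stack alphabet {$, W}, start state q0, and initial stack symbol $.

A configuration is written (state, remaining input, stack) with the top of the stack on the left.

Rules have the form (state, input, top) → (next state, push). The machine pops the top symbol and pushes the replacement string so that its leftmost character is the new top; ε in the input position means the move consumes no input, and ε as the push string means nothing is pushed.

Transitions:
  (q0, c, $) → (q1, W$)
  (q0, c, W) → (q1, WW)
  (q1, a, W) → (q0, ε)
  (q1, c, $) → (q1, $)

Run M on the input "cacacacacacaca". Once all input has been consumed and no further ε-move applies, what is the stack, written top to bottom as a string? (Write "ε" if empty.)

(q0, cacacacacacaca, $)
  read c, top $: go to q1, push W$ → (q1, acacacacacaca, W$)
  read a, top W: go to q0, push ε → (q0, cacacacacaca, $)
  read c, top $: go to q1, push W$ → (q1, acacacacaca, W$)
  read a, top W: go to q0, push ε → (q0, cacacacaca, $)
  read c, top $: go to q1, push W$ → (q1, acacacaca, W$)
  read a, top W: go to q0, push ε → (q0, cacacaca, $)
  read c, top $: go to q1, push W$ → (q1, acacaca, W$)
  read a, top W: go to q0, push ε → (q0, cacaca, $)
  read c, top $: go to q1, push W$ → (q1, acaca, W$)
  read a, top W: go to q0, push ε → (q0, caca, $)
  read c, top $: go to q1, push W$ → (q1, aca, W$)
  read a, top W: go to q0, push ε → (q0, ca, $)
  read c, top $: go to q1, push W$ → (q1, a, W$)
  read a, top W: go to q0, push ε → (q0, ε, $)
All input consumed in state q0 with stack $.

$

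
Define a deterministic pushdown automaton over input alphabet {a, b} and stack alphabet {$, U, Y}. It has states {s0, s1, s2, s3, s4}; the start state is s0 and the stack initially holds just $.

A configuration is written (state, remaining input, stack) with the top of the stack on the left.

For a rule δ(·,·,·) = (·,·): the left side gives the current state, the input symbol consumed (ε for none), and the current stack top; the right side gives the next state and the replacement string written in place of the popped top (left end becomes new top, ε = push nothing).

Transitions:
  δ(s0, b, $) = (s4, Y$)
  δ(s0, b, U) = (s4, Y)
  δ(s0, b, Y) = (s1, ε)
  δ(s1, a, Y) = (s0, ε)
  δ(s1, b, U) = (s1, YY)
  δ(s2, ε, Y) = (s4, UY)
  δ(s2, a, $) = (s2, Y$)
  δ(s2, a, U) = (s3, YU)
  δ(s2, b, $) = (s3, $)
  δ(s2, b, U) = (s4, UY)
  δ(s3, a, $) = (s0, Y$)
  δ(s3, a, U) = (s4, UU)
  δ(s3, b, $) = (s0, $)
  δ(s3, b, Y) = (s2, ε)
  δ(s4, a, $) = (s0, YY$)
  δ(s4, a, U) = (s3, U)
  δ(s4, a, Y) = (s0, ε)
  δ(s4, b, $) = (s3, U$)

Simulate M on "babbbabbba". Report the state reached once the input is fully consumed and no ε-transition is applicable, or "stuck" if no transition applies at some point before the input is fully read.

(s0, babbbabbba, $)
  read b, top $: go to s4, push Y$ → (s4, abbbabbba, Y$)
  read a, top Y: go to s0, push ε → (s0, bbbabbba, $)
  read b, top $: go to s4, push Y$ → (s4, bbabbba, Y$)
No transition for (s4, b, top Y); M blocks with input bbabbba remaining.

stuck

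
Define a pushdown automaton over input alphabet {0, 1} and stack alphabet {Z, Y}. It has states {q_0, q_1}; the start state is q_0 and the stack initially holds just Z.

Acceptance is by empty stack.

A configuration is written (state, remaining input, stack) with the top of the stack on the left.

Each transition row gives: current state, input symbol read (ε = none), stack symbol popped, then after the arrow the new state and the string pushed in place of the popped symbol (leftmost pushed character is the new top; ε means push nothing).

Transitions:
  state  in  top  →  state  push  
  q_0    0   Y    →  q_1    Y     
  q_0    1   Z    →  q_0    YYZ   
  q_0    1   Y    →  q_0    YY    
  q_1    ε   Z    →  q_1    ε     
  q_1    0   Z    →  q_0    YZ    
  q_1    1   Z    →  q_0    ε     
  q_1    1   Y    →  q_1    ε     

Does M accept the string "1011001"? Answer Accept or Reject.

One accepting computation: (q_0, 1011001, Z) ⊢ (q_0, 011001, YYZ) ⊢ (q_1, 11001, YYZ) ⊢ (q_1, 1001, YZ) ⊢ (q_1, 001, Z) ⊢ (q_0, 01, YZ) ⊢ (q_1, 1, YZ) ⊢ (q_1, ε, Z) ⊢ (q_1, ε, ε)
All input consumed and the stack is empty.

Accept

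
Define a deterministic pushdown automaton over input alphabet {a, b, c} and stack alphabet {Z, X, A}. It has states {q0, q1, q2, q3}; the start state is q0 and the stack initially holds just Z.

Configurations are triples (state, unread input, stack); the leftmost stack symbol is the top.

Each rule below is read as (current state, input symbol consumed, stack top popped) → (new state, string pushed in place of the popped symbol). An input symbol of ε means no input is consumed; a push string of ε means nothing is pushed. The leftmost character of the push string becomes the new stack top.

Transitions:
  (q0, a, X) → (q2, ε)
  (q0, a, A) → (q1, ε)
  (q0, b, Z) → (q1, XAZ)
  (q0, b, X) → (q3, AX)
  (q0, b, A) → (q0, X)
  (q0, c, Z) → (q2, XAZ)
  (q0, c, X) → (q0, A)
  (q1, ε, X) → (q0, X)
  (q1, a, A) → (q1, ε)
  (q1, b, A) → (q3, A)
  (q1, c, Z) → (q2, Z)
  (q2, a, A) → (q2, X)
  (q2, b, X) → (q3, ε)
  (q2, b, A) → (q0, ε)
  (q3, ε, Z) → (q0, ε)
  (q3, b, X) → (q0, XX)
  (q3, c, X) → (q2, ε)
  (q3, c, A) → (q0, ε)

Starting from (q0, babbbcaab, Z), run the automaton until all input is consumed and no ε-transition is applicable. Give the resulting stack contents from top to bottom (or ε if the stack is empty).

(q0, babbbcaab, Z)
  read b, top Z: go to q1, push XAZ → (q1, abbbcaab, XAZ)
  ε-move, top X: go to q0, push X → (q0, abbbcaab, XAZ)
  read a, top X: go to q2, push ε → (q2, bbbcaab, AZ)
  read b, top A: go to q0, push ε → (q0, bbcaab, Z)
  read b, top Z: go to q1, push XAZ → (q1, bcaab, XAZ)
  ε-move, top X: go to q0, push X → (q0, bcaab, XAZ)
  read b, top X: go to q3, push AX → (q3, caab, AXAZ)
  read c, top A: go to q0, push ε → (q0, aab, XAZ)
  read a, top X: go to q2, push ε → (q2, ab, AZ)
  read a, top A: go to q2, push X → (q2, b, XZ)
  read b, top X: go to q3, push ε → (q3, ε, Z)
  ε-move, top Z: go to q0, push ε → (q0, ε, ε)
All input consumed in state q0 with stack ε.

ε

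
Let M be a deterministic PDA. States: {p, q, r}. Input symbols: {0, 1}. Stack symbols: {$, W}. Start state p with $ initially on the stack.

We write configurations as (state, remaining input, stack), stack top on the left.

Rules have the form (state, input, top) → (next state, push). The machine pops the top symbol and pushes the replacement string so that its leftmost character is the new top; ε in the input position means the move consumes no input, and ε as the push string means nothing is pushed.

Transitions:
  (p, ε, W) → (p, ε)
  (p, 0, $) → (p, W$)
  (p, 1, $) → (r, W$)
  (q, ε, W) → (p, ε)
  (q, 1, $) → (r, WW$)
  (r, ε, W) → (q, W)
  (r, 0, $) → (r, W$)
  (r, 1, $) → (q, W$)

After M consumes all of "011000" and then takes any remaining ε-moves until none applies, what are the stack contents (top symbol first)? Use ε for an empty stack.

$

(p, 011000, $) ⊢ (p, 11000, W$) ⊢ (p, 11000, $) ⊢ (r, 1000, W$) ⊢ (q, 1000, W$) ⊢ (p, 1000, $) ⊢ (r, 000, W$) ⊢ (q, 000, W$) ⊢ (p, 000, $) ⊢ (p, 00, W$) ⊢ (p, 00, $) ⊢ (p, 0, W$) ⊢ (p, 0, $) ⊢ (p, ε, W$) ⊢ (p, ε, $)
All input consumed in state p with stack $.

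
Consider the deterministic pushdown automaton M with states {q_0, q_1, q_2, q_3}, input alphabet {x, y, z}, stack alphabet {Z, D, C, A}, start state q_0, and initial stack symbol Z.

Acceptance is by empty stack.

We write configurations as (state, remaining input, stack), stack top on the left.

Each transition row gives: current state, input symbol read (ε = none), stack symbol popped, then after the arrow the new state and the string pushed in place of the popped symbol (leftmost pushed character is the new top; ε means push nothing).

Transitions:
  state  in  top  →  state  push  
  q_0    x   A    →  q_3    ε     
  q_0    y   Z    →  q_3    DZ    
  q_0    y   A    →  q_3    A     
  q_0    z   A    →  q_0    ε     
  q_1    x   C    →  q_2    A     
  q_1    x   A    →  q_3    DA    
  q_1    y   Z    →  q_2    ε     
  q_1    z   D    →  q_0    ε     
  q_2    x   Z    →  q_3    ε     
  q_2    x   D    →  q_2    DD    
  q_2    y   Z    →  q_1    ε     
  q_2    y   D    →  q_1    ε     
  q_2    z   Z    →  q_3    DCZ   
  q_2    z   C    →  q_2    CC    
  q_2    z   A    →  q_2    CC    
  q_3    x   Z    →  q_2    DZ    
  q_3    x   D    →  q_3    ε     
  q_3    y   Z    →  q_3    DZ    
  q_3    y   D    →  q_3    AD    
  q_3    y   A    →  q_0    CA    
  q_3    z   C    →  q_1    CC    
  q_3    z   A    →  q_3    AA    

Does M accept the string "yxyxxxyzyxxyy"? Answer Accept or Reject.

Accept

(q_0, yxyxxxyzyxxyy, Z)
  read y, top Z: go to q_3, push DZ → (q_3, xyxxxyzyxxyy, DZ)
  read x, top D: go to q_3, push ε → (q_3, yxxxyzyxxyy, Z)
  read y, top Z: go to q_3, push DZ → (q_3, xxxyzyxxyy, DZ)
  read x, top D: go to q_3, push ε → (q_3, xxyzyxxyy, Z)
  read x, top Z: go to q_2, push DZ → (q_2, xyzyxxyy, DZ)
  read x, top D: go to q_2, push DD → (q_2, yzyxxyy, DDZ)
  read y, top D: go to q_1, push ε → (q_1, zyxxyy, DZ)
  read z, top D: go to q_0, push ε → (q_0, yxxyy, Z)
  read y, top Z: go to q_3, push DZ → (q_3, xxyy, DZ)
  read x, top D: go to q_3, push ε → (q_3, xyy, Z)
  read x, top Z: go to q_2, push DZ → (q_2, yy, DZ)
  read y, top D: go to q_1, push ε → (q_1, y, Z)
  read y, top Z: go to q_2, push ε → (q_2, ε, ε)
All input consumed and the stack is empty.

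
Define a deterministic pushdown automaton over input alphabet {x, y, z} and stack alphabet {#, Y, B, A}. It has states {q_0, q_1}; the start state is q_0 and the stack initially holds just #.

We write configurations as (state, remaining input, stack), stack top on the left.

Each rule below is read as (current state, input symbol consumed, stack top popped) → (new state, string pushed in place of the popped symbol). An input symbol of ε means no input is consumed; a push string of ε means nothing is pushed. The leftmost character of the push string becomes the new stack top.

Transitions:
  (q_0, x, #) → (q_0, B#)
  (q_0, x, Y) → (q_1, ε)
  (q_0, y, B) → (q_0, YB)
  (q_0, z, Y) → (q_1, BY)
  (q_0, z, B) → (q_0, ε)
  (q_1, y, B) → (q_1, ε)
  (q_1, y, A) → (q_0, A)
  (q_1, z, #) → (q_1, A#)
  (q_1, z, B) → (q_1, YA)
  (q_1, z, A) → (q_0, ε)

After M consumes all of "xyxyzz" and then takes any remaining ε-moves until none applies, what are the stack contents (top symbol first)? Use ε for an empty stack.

#

(q_0, xyxyzz, #)
  read x, top #: go to q_0, push B# → (q_0, yxyzz, B#)
  read y, top B: go to q_0, push YB → (q_0, xyzz, YB#)
  read x, top Y: go to q_1, push ε → (q_1, yzz, B#)
  read y, top B: go to q_1, push ε → (q_1, zz, #)
  read z, top #: go to q_1, push A# → (q_1, z, A#)
  read z, top A: go to q_0, push ε → (q_0, ε, #)
All input consumed in state q_0 with stack #.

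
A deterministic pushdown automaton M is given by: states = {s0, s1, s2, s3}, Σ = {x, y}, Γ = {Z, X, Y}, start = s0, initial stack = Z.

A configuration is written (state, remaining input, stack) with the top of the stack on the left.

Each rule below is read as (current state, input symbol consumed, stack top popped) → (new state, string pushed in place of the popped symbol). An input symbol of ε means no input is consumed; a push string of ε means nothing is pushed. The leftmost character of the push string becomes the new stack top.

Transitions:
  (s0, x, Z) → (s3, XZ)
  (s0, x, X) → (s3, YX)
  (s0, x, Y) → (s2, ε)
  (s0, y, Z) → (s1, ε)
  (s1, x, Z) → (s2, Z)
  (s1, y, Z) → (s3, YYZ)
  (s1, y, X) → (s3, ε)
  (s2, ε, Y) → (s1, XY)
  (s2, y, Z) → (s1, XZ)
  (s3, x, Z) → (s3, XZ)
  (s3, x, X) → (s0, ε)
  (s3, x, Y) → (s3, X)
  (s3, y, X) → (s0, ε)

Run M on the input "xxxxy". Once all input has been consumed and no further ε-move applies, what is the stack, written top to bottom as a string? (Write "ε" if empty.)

ε

(s0, xxxxy, Z)
  read x, top Z: go to s3, push XZ → (s3, xxxy, XZ)
  read x, top X: go to s0, push ε → (s0, xxy, Z)
  read x, top Z: go to s3, push XZ → (s3, xy, XZ)
  read x, top X: go to s0, push ε → (s0, y, Z)
  read y, top Z: go to s1, push ε → (s1, ε, ε)
All input consumed in state s1 with stack ε.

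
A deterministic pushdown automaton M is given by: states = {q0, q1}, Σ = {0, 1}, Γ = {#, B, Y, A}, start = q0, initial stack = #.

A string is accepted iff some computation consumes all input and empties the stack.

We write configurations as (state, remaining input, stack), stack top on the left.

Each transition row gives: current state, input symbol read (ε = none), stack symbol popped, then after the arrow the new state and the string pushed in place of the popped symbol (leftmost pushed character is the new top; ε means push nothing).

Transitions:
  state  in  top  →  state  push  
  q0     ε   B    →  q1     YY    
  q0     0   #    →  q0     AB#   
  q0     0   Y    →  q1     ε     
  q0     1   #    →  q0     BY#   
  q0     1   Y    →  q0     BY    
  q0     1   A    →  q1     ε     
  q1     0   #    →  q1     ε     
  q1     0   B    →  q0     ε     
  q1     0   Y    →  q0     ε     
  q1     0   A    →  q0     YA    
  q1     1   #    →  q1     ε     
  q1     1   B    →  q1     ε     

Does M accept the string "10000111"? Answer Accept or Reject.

Accept

(q0, 10000111, #)
  read 1, top #: go to q0, push BY# → (q0, 0000111, BY#)
  ε-move, top B: go to q1, push YY → (q1, 0000111, YYY#)
  read 0, top Y: go to q0, push ε → (q0, 000111, YY#)
  read 0, top Y: go to q1, push ε → (q1, 00111, Y#)
  read 0, top Y: go to q0, push ε → (q0, 0111, #)
  read 0, top #: go to q0, push AB# → (q0, 111, AB#)
  read 1, top A: go to q1, push ε → (q1, 11, B#)
  read 1, top B: go to q1, push ε → (q1, 1, #)
  read 1, top #: go to q1, push ε → (q1, ε, ε)
All input consumed and the stack is empty.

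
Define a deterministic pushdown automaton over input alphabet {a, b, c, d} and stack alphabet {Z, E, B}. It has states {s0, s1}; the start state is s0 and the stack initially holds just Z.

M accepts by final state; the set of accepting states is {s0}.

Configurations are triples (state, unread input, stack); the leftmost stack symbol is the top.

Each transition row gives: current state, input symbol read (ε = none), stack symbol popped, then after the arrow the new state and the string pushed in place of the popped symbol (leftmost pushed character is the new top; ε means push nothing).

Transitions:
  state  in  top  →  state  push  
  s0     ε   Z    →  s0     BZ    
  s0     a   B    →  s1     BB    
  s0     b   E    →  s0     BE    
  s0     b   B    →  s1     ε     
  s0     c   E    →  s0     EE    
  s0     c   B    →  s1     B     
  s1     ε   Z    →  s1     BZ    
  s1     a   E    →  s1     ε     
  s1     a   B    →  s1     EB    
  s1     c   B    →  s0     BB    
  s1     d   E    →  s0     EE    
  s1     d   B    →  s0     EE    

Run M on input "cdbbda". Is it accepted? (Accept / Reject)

(s0, cdbbda, Z)
  ε-move, top Z: go to s0, push BZ → (s0, cdbbda, BZ)
  read c, top B: go to s1, push B → (s1, dbbda, BZ)
  read d, top B: go to s0, push EE → (s0, bbda, EEZ)
  read b, top E: go to s0, push BE → (s0, bda, BEEZ)
  read b, top B: go to s1, push ε → (s1, da, EEZ)
  read d, top E: go to s0, push EE → (s0, a, EEEZ)
No transition applies at (s0, a, EEEZ); input not fully consumed.

Reject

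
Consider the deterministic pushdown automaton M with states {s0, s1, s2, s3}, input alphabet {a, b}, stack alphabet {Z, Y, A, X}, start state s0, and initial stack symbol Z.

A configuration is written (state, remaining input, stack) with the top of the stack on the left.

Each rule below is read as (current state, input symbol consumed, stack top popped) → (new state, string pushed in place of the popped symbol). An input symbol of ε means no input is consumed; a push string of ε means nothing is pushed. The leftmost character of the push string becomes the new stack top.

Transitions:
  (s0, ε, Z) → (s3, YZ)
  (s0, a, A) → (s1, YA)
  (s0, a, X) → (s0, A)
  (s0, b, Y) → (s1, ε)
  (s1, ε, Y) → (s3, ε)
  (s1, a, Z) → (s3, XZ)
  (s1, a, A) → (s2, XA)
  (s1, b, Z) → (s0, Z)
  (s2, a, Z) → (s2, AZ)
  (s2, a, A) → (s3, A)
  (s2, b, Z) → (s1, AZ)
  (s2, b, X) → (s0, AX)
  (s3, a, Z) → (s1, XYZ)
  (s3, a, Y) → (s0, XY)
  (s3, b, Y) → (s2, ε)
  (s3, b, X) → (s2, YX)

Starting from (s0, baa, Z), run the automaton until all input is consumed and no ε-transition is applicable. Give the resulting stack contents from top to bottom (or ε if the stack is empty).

(s0, baa, Z)
  ε-move, top Z: go to s3, push YZ → (s3, baa, YZ)
  read b, top Y: go to s2, push ε → (s2, aa, Z)
  read a, top Z: go to s2, push AZ → (s2, a, AZ)
  read a, top A: go to s3, push A → (s3, ε, AZ)
All input consumed in state s3 with stack AZ.

AZ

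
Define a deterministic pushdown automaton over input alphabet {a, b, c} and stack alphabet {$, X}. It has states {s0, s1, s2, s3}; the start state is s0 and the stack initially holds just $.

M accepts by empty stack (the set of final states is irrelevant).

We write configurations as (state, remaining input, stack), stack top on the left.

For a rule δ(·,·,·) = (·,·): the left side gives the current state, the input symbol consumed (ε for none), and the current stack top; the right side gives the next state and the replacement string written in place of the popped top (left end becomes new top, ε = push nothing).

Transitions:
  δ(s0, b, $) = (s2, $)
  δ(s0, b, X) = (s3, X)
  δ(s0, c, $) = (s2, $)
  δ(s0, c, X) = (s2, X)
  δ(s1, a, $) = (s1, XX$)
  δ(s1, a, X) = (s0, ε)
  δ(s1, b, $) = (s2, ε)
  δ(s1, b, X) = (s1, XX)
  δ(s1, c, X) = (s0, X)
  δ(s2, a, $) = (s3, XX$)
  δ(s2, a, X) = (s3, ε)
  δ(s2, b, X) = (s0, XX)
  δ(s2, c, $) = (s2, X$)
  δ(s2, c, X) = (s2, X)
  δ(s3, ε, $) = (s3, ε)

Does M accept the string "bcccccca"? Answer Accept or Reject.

(s0, bcccccca, $)
  read b, top $: go to s2, push $ → (s2, cccccca, $)
  read c, top $: go to s2, push X$ → (s2, ccccca, X$)
  read c, top X: go to s2, push X → (s2, cccca, X$)
  read c, top X: go to s2, push X → (s2, ccca, X$)
  read c, top X: go to s2, push X → (s2, cca, X$)
  read c, top X: go to s2, push X → (s2, ca, X$)
  read c, top X: go to s2, push X → (s2, a, X$)
  read a, top X: go to s3, push ε → (s3, ε, $)
  ε-move, top $: go to s3, push ε → (s3, ε, ε)
All input consumed and the stack is empty.

Accept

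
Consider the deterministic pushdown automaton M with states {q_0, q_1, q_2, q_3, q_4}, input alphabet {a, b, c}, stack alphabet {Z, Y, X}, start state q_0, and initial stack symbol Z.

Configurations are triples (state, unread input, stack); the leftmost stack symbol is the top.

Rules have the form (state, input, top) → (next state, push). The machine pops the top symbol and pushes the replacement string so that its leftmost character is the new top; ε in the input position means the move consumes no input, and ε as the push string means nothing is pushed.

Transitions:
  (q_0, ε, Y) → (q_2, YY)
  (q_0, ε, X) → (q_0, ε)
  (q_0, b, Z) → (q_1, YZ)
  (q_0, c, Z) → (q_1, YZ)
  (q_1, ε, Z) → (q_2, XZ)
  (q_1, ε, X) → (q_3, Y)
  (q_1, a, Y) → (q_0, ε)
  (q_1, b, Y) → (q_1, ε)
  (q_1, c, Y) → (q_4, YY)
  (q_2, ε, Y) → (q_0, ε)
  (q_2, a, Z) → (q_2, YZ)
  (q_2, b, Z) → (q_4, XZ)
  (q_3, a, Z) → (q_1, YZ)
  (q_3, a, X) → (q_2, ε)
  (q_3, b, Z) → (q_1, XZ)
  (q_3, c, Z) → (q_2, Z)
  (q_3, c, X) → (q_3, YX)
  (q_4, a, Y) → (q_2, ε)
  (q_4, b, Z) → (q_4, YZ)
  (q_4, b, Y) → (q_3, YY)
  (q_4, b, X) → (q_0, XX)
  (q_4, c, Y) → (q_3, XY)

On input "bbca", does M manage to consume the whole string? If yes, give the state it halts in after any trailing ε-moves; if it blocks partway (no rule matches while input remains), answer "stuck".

stuck

(q_0, bbca, Z) ⊢ (q_1, bca, YZ) ⊢ (q_1, ca, Z) ⊢ (q_2, ca, XZ)
No transition for (q_2, c, top X); M blocks with input ca remaining.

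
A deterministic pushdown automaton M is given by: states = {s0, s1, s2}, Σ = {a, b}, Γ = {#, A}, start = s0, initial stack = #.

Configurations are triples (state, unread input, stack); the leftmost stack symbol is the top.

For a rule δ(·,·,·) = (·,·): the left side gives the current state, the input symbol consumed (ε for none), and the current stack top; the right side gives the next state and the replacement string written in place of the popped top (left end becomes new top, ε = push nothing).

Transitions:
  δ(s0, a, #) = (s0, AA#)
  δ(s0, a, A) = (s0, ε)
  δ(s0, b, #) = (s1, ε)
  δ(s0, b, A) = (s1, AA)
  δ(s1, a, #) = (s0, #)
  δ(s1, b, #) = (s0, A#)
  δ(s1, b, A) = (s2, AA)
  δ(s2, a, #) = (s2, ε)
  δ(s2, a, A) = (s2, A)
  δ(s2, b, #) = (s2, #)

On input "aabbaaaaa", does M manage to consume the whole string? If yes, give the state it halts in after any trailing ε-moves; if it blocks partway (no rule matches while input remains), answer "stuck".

s2

(s0, aabbaaaaa, #)
  read a, top #: go to s0, push AA# → (s0, abbaaaaa, AA#)
  read a, top A: go to s0, push ε → (s0, bbaaaaa, A#)
  read b, top A: go to s1, push AA → (s1, baaaaa, AA#)
  read b, top A: go to s2, push AA → (s2, aaaaa, AAA#)
  read a, top A: go to s2, push A → (s2, aaaa, AAA#)
  read a, top A: go to s2, push A → (s2, aaa, AAA#)
  read a, top A: go to s2, push A → (s2, aa, AAA#)
  read a, top A: go to s2, push A → (s2, a, AAA#)
  read a, top A: go to s2, push A → (s2, ε, AAA#)
All input consumed; M is in state s2.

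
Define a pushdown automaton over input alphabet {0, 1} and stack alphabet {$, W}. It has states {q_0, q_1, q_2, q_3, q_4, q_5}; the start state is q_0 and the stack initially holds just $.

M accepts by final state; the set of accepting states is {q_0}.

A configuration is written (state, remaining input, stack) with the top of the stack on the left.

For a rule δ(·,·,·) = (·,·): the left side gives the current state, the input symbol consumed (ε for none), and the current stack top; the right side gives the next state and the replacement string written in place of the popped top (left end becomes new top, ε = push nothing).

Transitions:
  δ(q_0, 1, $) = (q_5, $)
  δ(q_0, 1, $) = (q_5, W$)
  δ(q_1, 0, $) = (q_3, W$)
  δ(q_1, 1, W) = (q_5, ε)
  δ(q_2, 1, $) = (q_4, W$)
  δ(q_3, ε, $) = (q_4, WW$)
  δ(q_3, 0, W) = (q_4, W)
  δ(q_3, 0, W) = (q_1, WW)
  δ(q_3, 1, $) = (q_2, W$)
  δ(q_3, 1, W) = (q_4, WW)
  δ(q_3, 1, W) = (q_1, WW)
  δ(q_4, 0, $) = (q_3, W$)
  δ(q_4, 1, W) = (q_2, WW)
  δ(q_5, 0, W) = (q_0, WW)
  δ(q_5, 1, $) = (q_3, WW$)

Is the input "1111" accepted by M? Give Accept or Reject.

Reject

No computation consumes all input and reaches a final state.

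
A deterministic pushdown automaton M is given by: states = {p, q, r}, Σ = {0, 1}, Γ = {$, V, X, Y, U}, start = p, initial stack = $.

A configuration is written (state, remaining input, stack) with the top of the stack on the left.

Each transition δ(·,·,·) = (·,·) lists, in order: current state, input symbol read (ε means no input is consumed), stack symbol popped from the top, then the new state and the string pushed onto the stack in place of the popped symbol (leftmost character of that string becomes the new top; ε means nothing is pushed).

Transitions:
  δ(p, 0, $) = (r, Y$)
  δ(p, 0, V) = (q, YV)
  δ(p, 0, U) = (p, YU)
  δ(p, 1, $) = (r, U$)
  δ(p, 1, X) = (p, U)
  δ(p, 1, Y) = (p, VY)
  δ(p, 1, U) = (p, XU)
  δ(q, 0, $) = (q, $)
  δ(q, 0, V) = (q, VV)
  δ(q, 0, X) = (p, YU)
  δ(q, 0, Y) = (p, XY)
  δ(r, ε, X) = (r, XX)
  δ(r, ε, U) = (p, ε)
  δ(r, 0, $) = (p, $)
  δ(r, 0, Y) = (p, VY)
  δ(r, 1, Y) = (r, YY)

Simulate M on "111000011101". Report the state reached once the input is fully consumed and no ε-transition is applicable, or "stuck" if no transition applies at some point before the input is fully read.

p

(p, 111000011101, $)
  read 1, top $: go to r, push U$ → (r, 11000011101, U$)
  ε-move, top U: go to p, push ε → (p, 11000011101, $)
  read 1, top $: go to r, push U$ → (r, 1000011101, U$)
  ε-move, top U: go to p, push ε → (p, 1000011101, $)
  read 1, top $: go to r, push U$ → (r, 000011101, U$)
  ε-move, top U: go to p, push ε → (p, 000011101, $)
  read 0, top $: go to r, push Y$ → (r, 00011101, Y$)
  read 0, top Y: go to p, push VY → (p, 0011101, VY$)
  read 0, top V: go to q, push YV → (q, 011101, YVY$)
  read 0, top Y: go to p, push XY → (p, 11101, XYVY$)
  read 1, top X: go to p, push U → (p, 1101, UYVY$)
  read 1, top U: go to p, push XU → (p, 101, XUYVY$)
  read 1, top X: go to p, push U → (p, 01, UUYVY$)
  read 0, top U: go to p, push YU → (p, 1, YUUYVY$)
  read 1, top Y: go to p, push VY → (p, ε, VYUUYVY$)
All input consumed; M is in state p.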